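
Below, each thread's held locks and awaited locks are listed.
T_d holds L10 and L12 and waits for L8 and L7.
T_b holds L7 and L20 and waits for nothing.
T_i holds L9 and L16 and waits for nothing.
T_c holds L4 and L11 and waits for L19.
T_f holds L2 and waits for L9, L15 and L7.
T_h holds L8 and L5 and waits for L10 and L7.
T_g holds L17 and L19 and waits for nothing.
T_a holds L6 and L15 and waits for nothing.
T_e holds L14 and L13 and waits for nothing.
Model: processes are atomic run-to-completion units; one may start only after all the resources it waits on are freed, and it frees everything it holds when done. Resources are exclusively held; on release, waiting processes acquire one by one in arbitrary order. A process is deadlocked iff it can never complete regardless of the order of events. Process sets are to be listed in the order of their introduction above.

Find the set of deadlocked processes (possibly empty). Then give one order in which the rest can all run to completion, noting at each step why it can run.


Deadlocked: T_d and T_h.
Key observation: along T_d -> T_h -> T_d, each member waits on what the next one holds — a deadlock; no other process is dragged down with it.
The rest can finish in the order T_g, T_c, T_a, T_i, T_b, T_e, T_f.
Verifying each step:
  T_g: no waits; runs immediately, freeing L17 and L19
  run T_c (all its waits — L19 — are resolved); releases L4 and L11
  T_a: no waits; runs immediately, freeing L6 and L15
  T_i: no waits; runs immediately, freeing L9 and L16
  T_b: no waits; runs immediately, freeing L7 and L20
  T_e: no waits; runs immediately, freeing L14 and L13
  run T_f (all its waits — L9, L15 and L7 — are resolved); releases L2


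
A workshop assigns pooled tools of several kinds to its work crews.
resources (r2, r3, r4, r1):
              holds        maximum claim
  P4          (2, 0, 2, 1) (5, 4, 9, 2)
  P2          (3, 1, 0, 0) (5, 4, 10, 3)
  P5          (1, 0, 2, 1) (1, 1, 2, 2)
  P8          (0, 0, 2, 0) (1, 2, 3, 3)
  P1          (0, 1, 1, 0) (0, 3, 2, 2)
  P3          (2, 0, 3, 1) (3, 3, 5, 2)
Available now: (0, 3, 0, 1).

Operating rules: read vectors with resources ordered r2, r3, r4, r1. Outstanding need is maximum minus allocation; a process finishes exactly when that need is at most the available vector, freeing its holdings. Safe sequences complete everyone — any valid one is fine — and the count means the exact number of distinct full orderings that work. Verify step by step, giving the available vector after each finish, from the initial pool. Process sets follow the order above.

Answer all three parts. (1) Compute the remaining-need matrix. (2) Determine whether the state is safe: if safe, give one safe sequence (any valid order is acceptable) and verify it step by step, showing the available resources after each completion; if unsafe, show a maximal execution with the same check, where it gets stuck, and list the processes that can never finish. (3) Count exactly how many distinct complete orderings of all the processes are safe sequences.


(1) Outstanding need per process (order r2, r3, r4, r1):
  P4: (3, 4, 7, 1)
  P2: (2, 3, 10, 3)
  P5: (0, 1, 0, 1)
  P8: (1, 2, 1, 3)
  P1: (0, 2, 1, 2)
  P3: (1, 3, 2, 1)
(2) SAFE, for example via the order P5, P1, P3, P8, P4, P2.
Key observation: the order's first zero-slack moment is P5 ((0, 1, 0, 1) needed, (0, 3, 0, 1) free — a requested resource with nothing to spare).
Walking it through:
  pool = (0, 3, 0, 1)
  run P5 (needs (0, 1, 0, 1), free (0, 3, 0, 1)); after release of (1, 0, 2, 1) the pool is (1, 3, 2, 2)
  run P1 (needs (0, 2, 1, 2), free (1, 3, 2, 2)); after release of (0, 1, 1, 0) the pool is (1, 4, 3, 2)
  run P3 (needs (1, 3, 2, 1), free (1, 4, 3, 2)); after release of (2, 0, 3, 1) the pool is (3, 4, 6, 3)
  run P8 (needs (1, 2, 1, 3), free (3, 4, 6, 3)); after release of (0, 0, 2, 0) the pool is (3, 4, 8, 3)
  run P4 (needs (3, 4, 7, 1), free (3, 4, 8, 3)); after release of (2, 0, 2, 1) the pool is (5, 4, 10, 4)
  run P2 (needs (2, 3, 10, 3), free (5, 4, 10, 4)); after release of (3, 1, 0, 0) the pool is (8, 5, 10, 4)
(3) The exact count: 3 of the possible complete orderings are safe sequences.


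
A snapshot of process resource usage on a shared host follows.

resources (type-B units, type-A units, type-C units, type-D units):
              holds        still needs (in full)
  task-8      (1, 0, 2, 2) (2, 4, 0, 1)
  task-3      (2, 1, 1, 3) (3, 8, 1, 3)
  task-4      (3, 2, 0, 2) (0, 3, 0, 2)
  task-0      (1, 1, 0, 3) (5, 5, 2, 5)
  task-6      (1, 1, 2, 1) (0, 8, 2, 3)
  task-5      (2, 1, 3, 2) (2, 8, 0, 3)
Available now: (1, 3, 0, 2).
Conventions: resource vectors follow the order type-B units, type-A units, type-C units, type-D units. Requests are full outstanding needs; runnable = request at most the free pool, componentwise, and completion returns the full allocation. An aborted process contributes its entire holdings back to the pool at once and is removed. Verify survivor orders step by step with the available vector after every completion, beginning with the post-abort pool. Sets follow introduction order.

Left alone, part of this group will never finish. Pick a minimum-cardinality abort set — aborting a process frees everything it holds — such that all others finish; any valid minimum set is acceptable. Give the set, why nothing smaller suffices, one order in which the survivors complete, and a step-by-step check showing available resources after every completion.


The answer: abort task-3 and task-5.
Key observation: before aborting task-3 and task-5, task-6 was permanently blocked — no order could ever run it; afterwards it completes at step 4.
Minimality, checking each single-abort alternative: task-8 alone leaves task-3 blocked (short on type-A units); task-3 alone leaves task-6 blocked (short on type-A units); task-4 alone leaves task-3 blocked (short on type-A units); task-0 alone leaves task-3 blocked (short on type-A units); task-6 alone leaves task-3 blocked (short on type-A units); task-5 alone leaves task-3 blocked (short on type-A units).
Survivors finish in the order: task-8, task-0, task-4, task-6. Step-by-step check (pool after the aborts first):
  pool = (5, 5, 4, 7)
  task-8 needs (2, 4, 0, 1) <= (5, 5, 4, 7) -> finishes; pool += (1, 0, 2, 2) = (6, 5, 6, 9)
  task-0 needs (5, 5, 2, 5) <= (6, 5, 6, 9) -> finishes; pool += (1, 1, 0, 3) = (7, 6, 6, 12)
  task-4 needs (0, 3, 0, 2) <= (7, 6, 6, 12) -> finishes; pool += (3, 2, 0, 2) = (10, 8, 6, 14)
  task-6 needs (0, 8, 2, 3) <= (10, 8, 6, 14) -> finishes; pool += (1, 1, 2, 1) = (11, 9, 8, 15)


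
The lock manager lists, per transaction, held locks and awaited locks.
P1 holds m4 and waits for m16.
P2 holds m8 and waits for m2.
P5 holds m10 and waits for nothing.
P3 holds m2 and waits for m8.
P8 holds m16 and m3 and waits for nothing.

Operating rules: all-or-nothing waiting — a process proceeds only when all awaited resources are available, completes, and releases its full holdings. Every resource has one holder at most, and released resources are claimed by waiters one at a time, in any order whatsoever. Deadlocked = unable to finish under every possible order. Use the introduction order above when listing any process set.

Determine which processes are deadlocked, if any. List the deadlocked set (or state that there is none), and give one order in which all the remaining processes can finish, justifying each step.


Deadlocked: P2 and P3.
Key observation: the knot is the closed ring of waits P2 -> P3 -> P2; no other process is dragged down with it.
One completion order for the rest: P8, P1, P5.
Check, step by step:
  run P8 (it waits on nothing); releases m16 and m3
  P1: everything it awaited (m16) is free; runs, freeing m4
  run P5 (it waits on nothing); releases m10


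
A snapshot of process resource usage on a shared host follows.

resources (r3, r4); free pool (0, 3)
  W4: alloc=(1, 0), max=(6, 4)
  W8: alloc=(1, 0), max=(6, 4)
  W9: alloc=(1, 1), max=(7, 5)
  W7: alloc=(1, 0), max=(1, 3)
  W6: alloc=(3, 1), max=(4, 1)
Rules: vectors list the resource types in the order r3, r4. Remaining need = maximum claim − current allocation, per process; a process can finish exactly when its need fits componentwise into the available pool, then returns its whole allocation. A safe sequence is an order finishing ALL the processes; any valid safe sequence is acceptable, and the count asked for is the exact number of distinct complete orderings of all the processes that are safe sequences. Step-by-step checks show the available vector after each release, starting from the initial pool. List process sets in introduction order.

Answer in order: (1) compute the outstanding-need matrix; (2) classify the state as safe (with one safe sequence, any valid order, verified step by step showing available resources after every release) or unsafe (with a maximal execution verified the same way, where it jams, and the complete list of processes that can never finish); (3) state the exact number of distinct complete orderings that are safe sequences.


(1) Remaining need (order r3, r4):
  W4: (5, 4)
  W8: (5, 4)
  W9: (6, 4)
  W7: (0, 3)
  W6: (1, 0)
(2) UNSAFE.
Key observation: r3 is the bottleneck — with W7, W6 done the pool holds (4, 4), short of every remaining need.
A maximal execution: W7, W6 — then nothing else fits. Check, step by step:
  pool = (0, 3)
  W7 needs (0, 3) <= (0, 3) -> finishes; pool += (1, 0) = (1, 3)
  W6 needs (1, 0) <= (1, 3) -> finishes; pool += (3, 1) = (4, 4)
  W4 cannot run: need (5, 4) vs free (4, 4) (insufficient r3)
  W8 cannot run: need (5, 4) vs free (4, 4) (insufficient r3)
  W9 cannot run: need (6, 4) vs free (4, 4) (insufficient r3)
Never able to finish: W4, W8 and W9.
(3) Precisely 0 of the possible complete orderings are safe sequences.


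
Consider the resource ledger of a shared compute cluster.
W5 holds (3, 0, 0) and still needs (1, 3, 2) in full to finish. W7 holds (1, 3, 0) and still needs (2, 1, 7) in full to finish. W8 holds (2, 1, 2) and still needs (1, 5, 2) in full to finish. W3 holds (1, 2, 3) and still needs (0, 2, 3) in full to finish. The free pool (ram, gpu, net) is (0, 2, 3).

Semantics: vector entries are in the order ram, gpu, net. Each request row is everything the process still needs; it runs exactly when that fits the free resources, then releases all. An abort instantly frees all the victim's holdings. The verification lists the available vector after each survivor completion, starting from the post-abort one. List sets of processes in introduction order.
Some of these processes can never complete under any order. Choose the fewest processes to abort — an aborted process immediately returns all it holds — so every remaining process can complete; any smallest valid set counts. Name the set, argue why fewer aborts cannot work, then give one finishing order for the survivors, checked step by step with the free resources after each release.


Minimum abort set: W7.
Key observation: W8 was stuck for good until W7 gave back (1, 3, 0); in the order shown it finishes at step 2.
Minimality: the empty abort set fails — the state is deadlocked as it stands.
Survivors finish in the order: W3, W8, W5. Verifying each step (pool after the aborts first):
  pool = (1, 5, 3)
  run W3 (needs (0, 2, 3), free (1, 5, 3)); after release of (1, 2, 3) the pool is (2, 7, 6)
  run W8 (needs (1, 5, 2), free (2, 7, 6)); after release of (2, 1, 2) the pool is (4, 8, 8)
  run W5 (needs (1, 3, 2), free (4, 8, 8)); after release of (3, 0, 0) the pool is (7, 8, 8)


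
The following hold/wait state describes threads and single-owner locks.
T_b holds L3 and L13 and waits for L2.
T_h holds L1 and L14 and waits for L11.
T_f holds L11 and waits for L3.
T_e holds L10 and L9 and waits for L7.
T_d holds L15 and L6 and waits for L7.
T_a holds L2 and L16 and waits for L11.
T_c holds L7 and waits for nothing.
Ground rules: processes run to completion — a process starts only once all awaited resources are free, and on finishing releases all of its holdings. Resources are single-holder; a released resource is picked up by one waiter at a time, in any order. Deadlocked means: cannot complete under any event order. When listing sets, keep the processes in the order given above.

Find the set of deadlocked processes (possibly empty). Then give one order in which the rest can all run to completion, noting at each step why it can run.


Deadlocked: T_b, T_h, T_f and T_a.
Key observation: nobody on the ring T_b -> T_a -> T_f -> T_b can start until another member finishes, which never happens; T_h waits into the deadlock from upstream.
The rest can finish in the order T_c, T_e, T_d.
Walking it through:
  T_c: no waits; runs immediately, freeing L7
  T_e waits on L7 — all released -> runs and releases L10 and L9
  T_d waits on L7 — all released -> runs and releases L15 and L6


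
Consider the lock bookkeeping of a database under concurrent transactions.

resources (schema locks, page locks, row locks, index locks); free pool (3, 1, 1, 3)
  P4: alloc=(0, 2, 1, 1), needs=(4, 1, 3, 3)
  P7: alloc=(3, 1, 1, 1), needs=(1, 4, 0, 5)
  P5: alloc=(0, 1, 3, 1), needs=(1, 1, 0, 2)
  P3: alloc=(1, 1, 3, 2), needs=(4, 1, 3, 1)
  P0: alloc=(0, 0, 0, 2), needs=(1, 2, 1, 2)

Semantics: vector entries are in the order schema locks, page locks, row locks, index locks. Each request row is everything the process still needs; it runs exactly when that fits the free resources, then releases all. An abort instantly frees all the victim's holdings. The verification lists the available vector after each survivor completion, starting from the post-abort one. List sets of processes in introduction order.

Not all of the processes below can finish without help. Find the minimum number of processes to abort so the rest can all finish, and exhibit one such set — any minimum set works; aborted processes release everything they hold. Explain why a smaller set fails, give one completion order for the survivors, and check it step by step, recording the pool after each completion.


The answer: abort P4.
Key observation: the deadlocked P7 becomes finishable only because P4 released (0, 2, 1, 1); it completes at step 2 below.
Why nothing smaller works: aborting no one leaves the state deadlocked as given.
The survivors complete as P5, P7, P3, P0. Verifying each step (starting from the post-abort pool):
  pool = (3, 3, 2, 4)
  run P5 (needs (1, 1, 0, 2), free (3, 3, 2, 4)); after release of (0, 1, 3, 1) the pool is (3, 4, 5, 5)
  run P7 (needs (1, 4, 0, 5), free (3, 4, 5, 5)); after release of (3, 1, 1, 1) the pool is (6, 5, 6, 6)
  run P3 (needs (4, 1, 3, 1), free (6, 5, 6, 6)); after release of (1, 1, 3, 2) the pool is (7, 6, 9, 8)
  run P0 (needs (1, 2, 1, 2), free (7, 6, 9, 8)); after release of (0, 0, 0, 2) the pool is (7, 6, 9, 10)


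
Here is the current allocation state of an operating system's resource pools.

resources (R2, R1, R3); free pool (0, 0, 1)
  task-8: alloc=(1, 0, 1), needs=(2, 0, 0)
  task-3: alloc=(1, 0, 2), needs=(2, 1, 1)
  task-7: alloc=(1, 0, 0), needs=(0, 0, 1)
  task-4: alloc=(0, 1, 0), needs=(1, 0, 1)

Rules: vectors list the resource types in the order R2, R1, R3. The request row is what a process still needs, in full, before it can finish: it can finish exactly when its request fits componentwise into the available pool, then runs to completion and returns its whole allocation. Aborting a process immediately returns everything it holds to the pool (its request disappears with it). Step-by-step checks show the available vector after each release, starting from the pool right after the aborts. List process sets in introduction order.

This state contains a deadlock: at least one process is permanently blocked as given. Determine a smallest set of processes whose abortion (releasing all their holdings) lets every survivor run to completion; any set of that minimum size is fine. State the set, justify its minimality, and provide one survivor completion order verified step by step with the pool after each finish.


The answer: abort task-8.
Key observation: task-3 was stuck for good until task-8 gave back (1, 0, 1); in the order shown it finishes at step 3.
No smaller set exists: with zero aborts the deadlock remains.
Survivors finish in the order: task-4, task-7, task-3. Verifying each step (pool after the aborts first):
  pool = (1, 0, 2)
  task-4: need (1, 0, 1) fits (1, 0, 2); releases (0, 1, 0), pool now (1, 1, 2)
  task-7: need (0, 0, 1) fits (1, 1, 2); releases (1, 0, 0), pool now (2, 1, 2)
  task-3: need (2, 1, 1) fits (2, 1, 2); releases (1, 0, 2), pool now (3, 1, 4)


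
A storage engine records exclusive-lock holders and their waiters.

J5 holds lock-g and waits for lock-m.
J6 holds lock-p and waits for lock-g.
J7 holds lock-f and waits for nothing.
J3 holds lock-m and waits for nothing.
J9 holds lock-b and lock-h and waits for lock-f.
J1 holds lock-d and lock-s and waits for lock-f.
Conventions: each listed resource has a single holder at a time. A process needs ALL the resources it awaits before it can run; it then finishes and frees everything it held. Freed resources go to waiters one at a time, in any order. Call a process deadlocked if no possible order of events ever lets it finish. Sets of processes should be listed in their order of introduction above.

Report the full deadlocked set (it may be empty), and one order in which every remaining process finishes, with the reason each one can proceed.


No process is deadlocked.
Key observation: every chain of waits terminates; starting from the processes that wait on nothing, all the rest unlock in turn.
The rest can finish in the order J7, J3, J9, J5, J6, J1.
Verifying each step:
  run J7 (it waits on nothing); releases lock-f
  run J3 (it waits on nothing); releases lock-m
  run J9 (all its waits — lock-f — are resolved); releases lock-b and lock-h
  run J5 (all its waits — lock-m — are resolved); releases lock-g
  run J6 (all its waits — lock-g — are resolved); releases lock-p
  run J1 (all its waits — lock-f — are resolved); releases lock-d and lock-s


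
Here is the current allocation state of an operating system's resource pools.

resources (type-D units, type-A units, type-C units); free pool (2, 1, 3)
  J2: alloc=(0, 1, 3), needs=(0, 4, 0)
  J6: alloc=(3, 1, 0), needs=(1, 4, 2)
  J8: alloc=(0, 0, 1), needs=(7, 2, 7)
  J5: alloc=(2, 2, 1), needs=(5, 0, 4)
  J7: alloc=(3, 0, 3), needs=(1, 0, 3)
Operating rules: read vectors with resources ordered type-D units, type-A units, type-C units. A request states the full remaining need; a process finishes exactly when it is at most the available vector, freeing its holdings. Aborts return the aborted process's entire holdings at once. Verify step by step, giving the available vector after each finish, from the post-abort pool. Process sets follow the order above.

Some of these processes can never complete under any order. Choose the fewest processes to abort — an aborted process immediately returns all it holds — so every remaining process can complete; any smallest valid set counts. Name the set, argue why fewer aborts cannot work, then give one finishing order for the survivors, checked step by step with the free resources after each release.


The answer: abort J6.
Key observation: before aborting J6, J2 was permanently blocked — no order could ever run it; afterwards it completes at step 4.
Minimality: the empty abort set fails — the state is deadlocked as it stands.
One survivor order: J7, J5, J8, J2. Step-by-step check (post-abort pool first):
  pool = (5, 2, 3)
  run J7 (needs (1, 0, 3), free (5, 2, 3)); after release of (3, 0, 3) the pool is (8, 2, 6)
  run J5 (needs (5, 0, 4), free (8, 2, 6)); after release of (2, 2, 1) the pool is (10, 4, 7)
  run J8 (needs (7, 2, 7), free (10, 4, 7)); after release of (0, 0, 1) the pool is (10, 4, 8)
  run J2 (needs (0, 4, 0), free (10, 4, 8)); after release of (0, 1, 3) the pool is (10, 5, 11)


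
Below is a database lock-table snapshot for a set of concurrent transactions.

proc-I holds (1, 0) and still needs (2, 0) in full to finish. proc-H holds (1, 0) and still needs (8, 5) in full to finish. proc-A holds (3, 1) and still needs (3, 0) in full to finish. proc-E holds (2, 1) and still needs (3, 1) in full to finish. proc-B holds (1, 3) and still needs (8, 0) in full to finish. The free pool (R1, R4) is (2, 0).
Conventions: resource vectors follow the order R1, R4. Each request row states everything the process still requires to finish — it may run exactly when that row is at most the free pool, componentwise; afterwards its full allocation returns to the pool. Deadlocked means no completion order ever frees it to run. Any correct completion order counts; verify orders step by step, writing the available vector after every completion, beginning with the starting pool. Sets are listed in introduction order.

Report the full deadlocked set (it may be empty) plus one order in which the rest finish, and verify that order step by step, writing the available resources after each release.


The deadlocked set is empty.
Key observation: no deadlock: proc-I fits now, and the freed resources carry the rest through.
A valid finishing order for the others: proc-I, proc-A, proc-E, proc-B, proc-H. Check, step by step:
  pool = (2, 0)
  run proc-I (needs (2, 0), free (2, 0)); after release of (1, 0) the pool is (3, 0)
  run proc-A (needs (3, 0), free (3, 0)); after release of (3, 1) the pool is (6, 1)
  run proc-E (needs (3, 1), free (6, 1)); after release of (2, 1) the pool is (8, 2)
  run proc-B (needs (8, 0), free (8, 2)); after release of (1, 3) the pool is (9, 5)
  run proc-H (needs (8, 5), free (9, 5)); after release of (1, 0) the pool is (10, 5)


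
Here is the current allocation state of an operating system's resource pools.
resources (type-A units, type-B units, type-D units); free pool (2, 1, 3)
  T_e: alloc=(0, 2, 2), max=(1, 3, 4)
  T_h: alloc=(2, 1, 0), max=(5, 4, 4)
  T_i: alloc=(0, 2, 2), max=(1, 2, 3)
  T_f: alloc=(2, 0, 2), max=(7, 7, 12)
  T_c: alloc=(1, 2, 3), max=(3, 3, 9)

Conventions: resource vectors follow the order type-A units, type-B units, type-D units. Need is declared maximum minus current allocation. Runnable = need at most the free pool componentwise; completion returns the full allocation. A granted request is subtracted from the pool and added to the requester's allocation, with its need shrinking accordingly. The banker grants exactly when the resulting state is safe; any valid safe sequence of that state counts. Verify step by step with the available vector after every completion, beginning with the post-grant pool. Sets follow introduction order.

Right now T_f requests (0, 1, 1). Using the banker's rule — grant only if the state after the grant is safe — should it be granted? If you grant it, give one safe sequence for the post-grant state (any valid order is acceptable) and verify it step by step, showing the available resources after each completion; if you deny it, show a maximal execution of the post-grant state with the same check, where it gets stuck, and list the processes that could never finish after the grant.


GRANT: granting preserves safety; a valid post-grant sequence is T_i, T_e, T_c, T_h, T_f.
Key observation: after the grant the pool drops to (2, 0, 2), which still lets T_i finish first and unwind the rest.
Check on the post-grant state, step by step:
  pool = (2, 0, 2)
  T_i: need (1, 0, 1) fits (2, 0, 2); releases (0, 2, 2), pool now (2, 2, 4)
  T_e: need (1, 1, 2) fits (2, 2, 4); releases (0, 2, 2), pool now (2, 4, 6)
  T_c: need (2, 1, 6) fits (2, 4, 6); releases (1, 2, 3), pool now (3, 6, 9)
  T_h: need (3, 3, 4) fits (3, 6, 9); releases (2, 1, 0), pool now (5, 7, 9)
  T_f: need (5, 6, 9) fits (5, 7, 9); releases (2, 1, 3), pool now (7, 8, 12)


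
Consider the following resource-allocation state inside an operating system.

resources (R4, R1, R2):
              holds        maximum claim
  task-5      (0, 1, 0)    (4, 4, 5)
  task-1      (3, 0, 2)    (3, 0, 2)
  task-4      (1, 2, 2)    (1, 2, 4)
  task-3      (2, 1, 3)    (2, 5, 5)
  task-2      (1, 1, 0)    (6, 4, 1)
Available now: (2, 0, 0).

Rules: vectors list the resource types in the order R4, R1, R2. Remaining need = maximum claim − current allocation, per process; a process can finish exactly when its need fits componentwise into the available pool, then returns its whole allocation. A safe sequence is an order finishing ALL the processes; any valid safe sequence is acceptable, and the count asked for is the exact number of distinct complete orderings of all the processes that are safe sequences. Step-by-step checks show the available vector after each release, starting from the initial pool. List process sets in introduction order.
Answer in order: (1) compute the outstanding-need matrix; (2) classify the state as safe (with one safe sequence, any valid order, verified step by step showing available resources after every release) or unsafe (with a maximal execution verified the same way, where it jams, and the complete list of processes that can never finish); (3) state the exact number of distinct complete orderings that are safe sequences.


(1) Remaining need (order R4, R1, R2):
  task-5: (4, 3, 5)
  task-1: (0, 0, 0)
  task-4: (0, 0, 2)
  task-3: (0, 4, 2)
  task-2: (5, 3, 1)
(2) UNSAFE — no complete ordering exists.
Key observation: even finishing task-1, task-4 leaves just (6, 2, 4) free — too little R1 for any of the remaining processes.
A maximal execution: task-1, task-4 — then nothing else fits. Check, step by step:
  pool = (2, 0, 0)
  run task-1 (needs (0, 0, 0), free (2, 0, 0)); after release of (3, 0, 2) the pool is (5, 0, 2)
  run task-4 (needs (0, 0, 2), free (5, 0, 2)); after release of (1, 2, 2) the pool is (6, 2, 4)
  task-5 cannot run: need (4, 3, 5) vs free (6, 2, 4) (insufficient R1 and R2)
  task-3 cannot run: need (0, 4, 2) vs free (6, 2, 4) (insufficient R1)
  task-2 cannot run: need (5, 3, 1) vs free (6, 2, 4) (insufficient R1)
Permanently blocked: task-5, task-3 and task-2.
(3) Precisely 0 of the possible complete orderings are safe sequences.


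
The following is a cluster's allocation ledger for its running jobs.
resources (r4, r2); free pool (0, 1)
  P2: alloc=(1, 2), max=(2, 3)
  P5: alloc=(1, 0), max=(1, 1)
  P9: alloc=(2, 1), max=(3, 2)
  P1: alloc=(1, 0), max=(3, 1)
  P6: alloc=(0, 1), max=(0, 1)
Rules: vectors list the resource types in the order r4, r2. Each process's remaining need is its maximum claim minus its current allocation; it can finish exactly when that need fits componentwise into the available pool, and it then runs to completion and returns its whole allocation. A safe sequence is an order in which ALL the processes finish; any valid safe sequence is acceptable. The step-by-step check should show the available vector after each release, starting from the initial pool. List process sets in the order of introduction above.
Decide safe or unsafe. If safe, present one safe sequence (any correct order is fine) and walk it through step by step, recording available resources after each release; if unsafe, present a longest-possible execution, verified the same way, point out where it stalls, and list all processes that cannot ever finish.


The state is SAFE; one workable sequence: P5, P6, P2, P1, P9.
Key observation: P5 is the earliest step where a requested resource binds exactly: need (0, 1), pool (0, 1) at its turn.
Check, step by step:
  pool = (0, 1)
  P5 needs (0, 1) <= (0, 1) -> finishes; pool += (1, 0) = (1, 1)
  P6 needs (0, 0) <= (1, 1) -> finishes; pool += (0, 1) = (1, 2)
  P2 needs (1, 1) <= (1, 2) -> finishes; pool += (1, 2) = (2, 4)
  P1 needs (2, 1) <= (2, 4) -> finishes; pool += (1, 0) = (3, 4)
  P9 needs (1, 1) <= (3, 4) -> finishes; pool += (2, 1) = (5, 5)


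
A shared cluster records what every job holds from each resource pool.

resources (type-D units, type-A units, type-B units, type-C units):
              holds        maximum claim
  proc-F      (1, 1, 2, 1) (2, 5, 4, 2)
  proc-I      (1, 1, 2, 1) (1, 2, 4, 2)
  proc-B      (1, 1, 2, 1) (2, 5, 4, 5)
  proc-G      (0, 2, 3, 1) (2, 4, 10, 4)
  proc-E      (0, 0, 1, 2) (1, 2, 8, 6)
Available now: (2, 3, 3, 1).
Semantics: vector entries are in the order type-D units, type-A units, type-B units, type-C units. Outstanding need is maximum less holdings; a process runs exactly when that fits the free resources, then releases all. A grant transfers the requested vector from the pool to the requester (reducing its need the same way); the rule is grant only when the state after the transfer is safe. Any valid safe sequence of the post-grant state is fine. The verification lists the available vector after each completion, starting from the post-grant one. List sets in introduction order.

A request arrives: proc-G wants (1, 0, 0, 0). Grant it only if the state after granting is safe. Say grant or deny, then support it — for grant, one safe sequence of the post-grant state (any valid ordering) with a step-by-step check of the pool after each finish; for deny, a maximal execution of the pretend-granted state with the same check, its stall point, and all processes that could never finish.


GRANT: granting preserves safety; a valid post-grant sequence is proc-I, proc-F, proc-G, proc-E, proc-B.
Key observation: post-grant, (1, 3, 3, 1) remains, and an order beginning with proc-I completes everyone.
Verifying the post-grant state step by step:
  pool = (1, 3, 3, 1)
  proc-I: need (0, 1, 2, 1) fits (1, 3, 3, 1); releases (1, 1, 2, 1), pool now (2, 4, 5, 2)
  proc-F: need (1, 4, 2, 1) fits (2, 4, 5, 2); releases (1, 1, 2, 1), pool now (3, 5, 7, 3)
  proc-G: need (1, 2, 7, 3) fits (3, 5, 7, 3); releases (1, 2, 3, 1), pool now (4, 7, 10, 4)
  proc-E: need (1, 2, 7, 4) fits (4, 7, 10, 4); releases (0, 0, 1, 2), pool now (4, 7, 11, 6)
  proc-B: need (1, 4, 2, 4) fits (4, 7, 11, 6); releases (1, 1, 2, 1), pool now (5, 8, 13, 7)


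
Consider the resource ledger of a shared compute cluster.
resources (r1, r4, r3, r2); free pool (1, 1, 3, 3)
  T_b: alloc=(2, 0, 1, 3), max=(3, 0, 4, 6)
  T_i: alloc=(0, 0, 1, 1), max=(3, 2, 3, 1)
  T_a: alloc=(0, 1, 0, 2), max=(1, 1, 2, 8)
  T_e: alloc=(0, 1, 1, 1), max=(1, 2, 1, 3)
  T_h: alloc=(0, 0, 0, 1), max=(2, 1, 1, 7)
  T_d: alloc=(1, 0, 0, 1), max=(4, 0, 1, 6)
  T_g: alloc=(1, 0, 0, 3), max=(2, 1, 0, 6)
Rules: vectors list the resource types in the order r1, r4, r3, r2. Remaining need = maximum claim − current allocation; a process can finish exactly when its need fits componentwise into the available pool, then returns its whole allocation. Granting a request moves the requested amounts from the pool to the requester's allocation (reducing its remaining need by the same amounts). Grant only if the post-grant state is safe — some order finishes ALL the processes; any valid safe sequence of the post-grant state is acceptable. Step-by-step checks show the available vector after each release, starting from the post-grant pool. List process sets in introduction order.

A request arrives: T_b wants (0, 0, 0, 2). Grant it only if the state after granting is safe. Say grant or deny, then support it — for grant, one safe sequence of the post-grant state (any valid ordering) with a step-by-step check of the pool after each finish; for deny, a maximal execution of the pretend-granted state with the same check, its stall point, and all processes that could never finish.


GRANT. The post-grant state is safe; one safe sequence: T_b, T_a, T_i, T_h, T_d, T_g, T_e.
Key observation: granting shrinks the pool to (1, 1, 3, 1), yet T_b still fits and the chain goes through.
Step-by-step check of the post-grant state:
  pool = (1, 1, 3, 1)
  T_b needs (1, 0, 3, 1) <= (1, 1, 3, 1) -> finishes; pool += (2, 0, 1, 5) = (3, 1, 4, 6)
  T_a needs (1, 0, 2, 6) <= (3, 1, 4, 6) -> finishes; pool += (0, 1, 0, 2) = (3, 2, 4, 8)
  T_i needs (3, 2, 2, 0) <= (3, 2, 4, 8) -> finishes; pool += (0, 0, 1, 1) = (3, 2, 5, 9)
  T_h needs (2, 1, 1, 6) <= (3, 2, 5, 9) -> finishes; pool += (0, 0, 0, 1) = (3, 2, 5, 10)
  T_d needs (3, 0, 1, 5) <= (3, 2, 5, 10) -> finishes; pool += (1, 0, 0, 1) = (4, 2, 5, 11)
  T_g needs (1, 1, 0, 3) <= (4, 2, 5, 11) -> finishes; pool += (1, 0, 0, 3) = (5, 2, 5, 14)
  T_e needs (1, 1, 0, 2) <= (5, 2, 5, 14) -> finishes; pool += (0, 1, 1, 1) = (5, 3, 6, 15)


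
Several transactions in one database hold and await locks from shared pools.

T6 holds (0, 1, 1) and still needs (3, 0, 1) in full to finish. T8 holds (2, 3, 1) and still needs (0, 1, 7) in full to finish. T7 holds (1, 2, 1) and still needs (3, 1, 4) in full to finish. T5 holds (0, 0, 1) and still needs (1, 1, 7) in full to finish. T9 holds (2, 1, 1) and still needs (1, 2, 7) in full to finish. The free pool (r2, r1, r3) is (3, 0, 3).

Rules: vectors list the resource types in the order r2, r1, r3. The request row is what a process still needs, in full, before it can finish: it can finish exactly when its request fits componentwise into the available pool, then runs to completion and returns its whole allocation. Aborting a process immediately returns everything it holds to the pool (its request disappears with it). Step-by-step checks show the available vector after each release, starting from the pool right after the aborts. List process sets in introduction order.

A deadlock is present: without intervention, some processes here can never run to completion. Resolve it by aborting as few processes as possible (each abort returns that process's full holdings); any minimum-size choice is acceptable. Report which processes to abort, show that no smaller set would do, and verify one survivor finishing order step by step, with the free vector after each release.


The answer: abort T8 and T9.
Key observation: T5 had no path to completion before; after the abort of T8 and T9 ((4, 4, 2) returned), step 3 is where it fits.
Minimality, checking each single-abort alternative: T6 alone leaves T8 blocked (short on r3); T8 alone leaves T5 blocked (short on r3); T7 alone leaves T8 blocked (short on r3); T5 alone leaves T8 blocked (short on r3); T9 alone leaves T8 blocked (short on r3).
The survivors complete as T6, T7, T5. Verifying each step (starting from the post-abort pool):
  pool = (7, 4, 5)
  T6 needs (3, 0, 1) <= (7, 4, 5) -> finishes; pool += (0, 1, 1) = (7, 5, 6)
  T7 needs (3, 1, 4) <= (7, 5, 6) -> finishes; pool += (1, 2, 1) = (8, 7, 7)
  T5 needs (1, 1, 7) <= (8, 7, 7) -> finishes; pool += (0, 0, 1) = (8, 7, 8)


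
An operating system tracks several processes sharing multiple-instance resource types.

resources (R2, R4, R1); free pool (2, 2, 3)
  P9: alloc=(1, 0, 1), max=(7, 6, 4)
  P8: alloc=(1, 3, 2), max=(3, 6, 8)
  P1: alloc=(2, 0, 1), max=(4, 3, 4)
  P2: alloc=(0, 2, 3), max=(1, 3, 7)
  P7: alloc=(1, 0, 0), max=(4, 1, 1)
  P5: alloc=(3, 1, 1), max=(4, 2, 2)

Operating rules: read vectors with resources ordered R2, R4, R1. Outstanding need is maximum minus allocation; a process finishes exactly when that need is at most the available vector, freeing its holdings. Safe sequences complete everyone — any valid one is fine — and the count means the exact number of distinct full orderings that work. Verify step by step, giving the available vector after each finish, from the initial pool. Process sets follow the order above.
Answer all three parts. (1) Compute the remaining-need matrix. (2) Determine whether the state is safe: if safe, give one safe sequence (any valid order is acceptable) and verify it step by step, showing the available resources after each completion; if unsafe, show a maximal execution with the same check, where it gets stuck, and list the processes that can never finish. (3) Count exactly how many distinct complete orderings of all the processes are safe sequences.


(1) Remaining need (order R2, R4, R1):
  P9: (6, 6, 3)
  P8: (2, 3, 6)
  P1: (2, 3, 3)
  P2: (1, 1, 4)
  P7: (3, 1, 1)
  P5: (1, 1, 1)
(2) The state is SAFE; one workable sequence: P5, P7, P2, P8, P9, P1.
Key observation: the first exact fit in this order is P2 — it needs (1, 1, 4) with (6, 3, 4) free, meeting a requested resource to the last unit.
Check, step by step:
  pool = (2, 2, 3)
  run P5 (needs (1, 1, 1), free (2, 2, 3)); after release of (3, 1, 1) the pool is (5, 3, 4)
  run P7 (needs (3, 1, 1), free (5, 3, 4)); after release of (1, 0, 0) the pool is (6, 3, 4)
  run P2 (needs (1, 1, 4), free (6, 3, 4)); after release of (0, 2, 3) the pool is (6, 5, 7)
  run P8 (needs (2, 3, 6), free (6, 5, 7)); after release of (1, 3, 2) the pool is (7, 8, 9)
  run P9 (needs (6, 6, 3), free (7, 8, 9)); after release of (1, 0, 1) the pool is (8, 8, 10)
  run P1 (needs (2, 3, 3), free (8, 8, 10)); after release of (2, 0, 1) the pool is (10, 8, 11)
(3) Precisely 20 of the possible complete orderings are safe sequences.


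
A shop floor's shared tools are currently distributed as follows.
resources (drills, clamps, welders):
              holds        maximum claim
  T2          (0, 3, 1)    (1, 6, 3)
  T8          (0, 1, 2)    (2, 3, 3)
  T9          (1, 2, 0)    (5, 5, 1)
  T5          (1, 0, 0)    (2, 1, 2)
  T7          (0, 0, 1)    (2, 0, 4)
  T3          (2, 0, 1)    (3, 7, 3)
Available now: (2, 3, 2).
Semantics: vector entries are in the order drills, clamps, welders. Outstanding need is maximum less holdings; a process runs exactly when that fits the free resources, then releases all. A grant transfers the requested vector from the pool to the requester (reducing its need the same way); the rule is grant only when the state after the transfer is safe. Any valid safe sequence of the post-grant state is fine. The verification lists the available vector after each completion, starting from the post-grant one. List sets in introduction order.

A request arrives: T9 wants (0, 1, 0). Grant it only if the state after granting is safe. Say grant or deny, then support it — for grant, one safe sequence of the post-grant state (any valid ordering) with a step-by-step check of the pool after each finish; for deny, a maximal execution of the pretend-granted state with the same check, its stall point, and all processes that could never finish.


DENY: after the grant no complete ordering would exist.
Key observation: after T8, T7, T2, T5 the pool peaks at (3, 6, 6), and each blocked process is short somewhere: T9 on drills; T3 on clamps.
Pretend the grant happened; the run T8, T7, T2, T5 goes as far as possible. Walking it through:
  pool = (2, 2, 2)
  T8 needs (2, 2, 1) <= (2, 2, 2) -> finishes; pool += (0, 1, 2) = (2, 3, 4)
  T7 needs (2, 0, 3) <= (2, 3, 4) -> finishes; pool += (0, 0, 1) = (2, 3, 5)
  T2 needs (1, 3, 2) <= (2, 3, 5) -> finishes; pool += (0, 3, 1) = (2, 6, 6)
  T5 needs (1, 1, 2) <= (2, 6, 6) -> finishes; pool += (1, 0, 0) = (3, 6, 6)
  T9 still needs (4, 2, 1) but only (3, 6, 6) is free — short on drills
  T3 still needs (1, 7, 2) but only (3, 6, 6) is free — short on clamps
Had the request been granted, T9 and T3 could never finish.


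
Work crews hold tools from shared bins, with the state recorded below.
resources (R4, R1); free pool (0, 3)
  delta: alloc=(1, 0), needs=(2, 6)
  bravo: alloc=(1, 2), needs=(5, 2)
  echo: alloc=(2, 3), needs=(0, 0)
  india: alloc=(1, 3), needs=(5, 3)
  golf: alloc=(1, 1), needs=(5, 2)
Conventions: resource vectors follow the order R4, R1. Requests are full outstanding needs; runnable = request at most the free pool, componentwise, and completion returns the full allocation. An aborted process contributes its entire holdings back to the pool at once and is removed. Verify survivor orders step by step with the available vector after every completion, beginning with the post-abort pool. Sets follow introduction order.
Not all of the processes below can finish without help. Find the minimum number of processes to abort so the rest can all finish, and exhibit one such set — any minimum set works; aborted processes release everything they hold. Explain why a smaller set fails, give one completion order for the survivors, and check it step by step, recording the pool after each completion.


The answer: abort bravo and golf.
Key observation: before aborting bravo and golf, india was permanently blocked — no order could ever run it; afterwards it completes at step 3.
Minimality, checking each single-abort alternative: delta alone leaves bravo blocked (short on R4); bravo alone leaves india blocked (short on R4); echo alone leaves bravo blocked (short on R4); india alone leaves bravo blocked (short on R4); golf alone leaves bravo blocked (short on R4).
Survivors finish in the order: delta, echo, india. Walking it through (pool after the aborts first):
  pool = (2, 6)
  delta needs (2, 6) <= (2, 6) -> finishes; pool += (1, 0) = (3, 6)
  echo needs (0, 0) <= (3, 6) -> finishes; pool += (2, 3) = (5, 9)
  india needs (5, 3) <= (5, 9) -> finishes; pool += (1, 3) = (6, 12)
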